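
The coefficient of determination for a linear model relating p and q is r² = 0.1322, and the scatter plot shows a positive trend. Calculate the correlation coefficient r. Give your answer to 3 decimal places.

0.364

|r| = √0.1322 = 0.364
The association is positive, so r = 0.364.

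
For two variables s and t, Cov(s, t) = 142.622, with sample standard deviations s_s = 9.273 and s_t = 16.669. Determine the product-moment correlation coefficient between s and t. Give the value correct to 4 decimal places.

r = Cov(s,t) / (s_s · s_t) = 142.622 / (9.273 × 16.669)
  = 142.622 / 154.5716 ≈ 0.9227

0.9227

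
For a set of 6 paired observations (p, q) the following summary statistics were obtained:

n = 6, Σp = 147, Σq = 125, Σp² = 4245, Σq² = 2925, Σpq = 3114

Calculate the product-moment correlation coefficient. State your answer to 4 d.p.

r = (nΣpq − ΣpΣq) / √[(nΣp² − (Σp)²)(nΣq² − (Σq)²)]
Numerator: 6×3114 − 147×125 = 309
Denominator: √[(25470 − 21609)(17550 − 15625)] = √[3861 × 1925] = 2726.2474
r = 309 / 2726.2474 ≈ 0.1133

0.1133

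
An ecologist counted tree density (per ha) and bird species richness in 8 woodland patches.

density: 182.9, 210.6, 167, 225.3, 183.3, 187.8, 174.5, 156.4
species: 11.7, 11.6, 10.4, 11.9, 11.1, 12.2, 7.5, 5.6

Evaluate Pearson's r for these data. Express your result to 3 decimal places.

n = 8, Σx = 1487.8, Σy = 82, Σx² = 280232.8, Σy² = 880.88, Σxy = 15511.14
nΣxy − ΣxΣy = 124089.12 − 121999.6 = 2089.52
nΣx² − (Σx)² = 2241862.4 − 2213548.84 = 28313.56; nΣy² − (Σy)² = 7047.04 − 6724 = 323.04
r = 2089.52 / √(28313.56 × 323.04) = 2089.52 / 3024.3036 ≈ 0.691

0.691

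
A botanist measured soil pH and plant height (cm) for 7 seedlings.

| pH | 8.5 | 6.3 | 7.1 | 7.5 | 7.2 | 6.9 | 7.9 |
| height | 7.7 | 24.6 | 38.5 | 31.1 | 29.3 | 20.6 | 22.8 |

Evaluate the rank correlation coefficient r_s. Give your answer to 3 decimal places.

-0.286

Rank pH: 7, 1, 3, 5, 4, 2, 6
Rank height: 1, 4, 7, 6, 5, 2, 3
d = rank(pH) − rank(height): 6, -3, -4, -1, -1, 0, 3; Σd² = 72
ρ = 1 − 6Σd² / [n(n²−1)] = 1 − 6×72 / (7×48) = 1 − 432/336 ≈ -0.286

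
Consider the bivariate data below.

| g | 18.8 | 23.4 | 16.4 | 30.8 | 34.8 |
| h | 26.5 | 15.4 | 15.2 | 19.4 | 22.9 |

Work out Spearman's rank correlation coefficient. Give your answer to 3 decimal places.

Rank g: 2, 3, 1, 4, 5
Rank h: 5, 2, 1, 3, 4
d = rank(g) − rank(h): -3, 1, 0, 1, 1; Σd² = 12
ρ = 1 − 6Σd² / [n(n²−1)] = 1 − 6×12 / (5×24) = 1 − 72/120 ≈ 0.400

0.400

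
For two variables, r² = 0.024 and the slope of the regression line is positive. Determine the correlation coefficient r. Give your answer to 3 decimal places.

|r| = √0.024 = 0.155
The association is positive, so r = 0.155.

0.155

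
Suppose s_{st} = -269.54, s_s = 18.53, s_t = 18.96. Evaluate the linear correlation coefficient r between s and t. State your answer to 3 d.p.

-0.767

r = Cov(s,t) / (s_s · s_t) = -269.54 / (18.53 × 18.96)
  = -269.54 / 351.3288 ≈ -0.767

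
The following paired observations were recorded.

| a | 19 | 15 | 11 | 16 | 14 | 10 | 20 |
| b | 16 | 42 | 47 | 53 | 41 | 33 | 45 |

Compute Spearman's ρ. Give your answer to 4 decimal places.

Rank a: 6, 4, 2, 5, 3, 1, 7
Rank b: 1, 4, 6, 7, 3, 2, 5
d = rank(a) − rank(b): 5, 0, -4, -2, 0, -1, 2; Σd² = 50
ρ = 1 − 6Σd² / [n(n²−1)] = 1 − 6×50 / (7×48) = 1 − 300/336 ≈ 0.1071

0.1071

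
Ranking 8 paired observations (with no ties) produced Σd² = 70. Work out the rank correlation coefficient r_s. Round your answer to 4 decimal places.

ρ = 1 − 6Σd² / [n(n²−1)] = 1 − 6×70 / (8×63)
  = 1 − 420/504 = 1 − 0.83333 ≈ 0.1667

0.1667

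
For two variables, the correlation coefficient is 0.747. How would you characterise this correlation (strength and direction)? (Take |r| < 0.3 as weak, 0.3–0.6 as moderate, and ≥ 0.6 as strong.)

r = 0.747 > 0 so the relationship is positive.
|r| = 0.747, which falls in the strong range.

strong positive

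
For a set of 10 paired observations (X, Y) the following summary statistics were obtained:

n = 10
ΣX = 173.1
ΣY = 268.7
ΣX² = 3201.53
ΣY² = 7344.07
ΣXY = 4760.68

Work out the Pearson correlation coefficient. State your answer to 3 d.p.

r = (nΣXY − ΣXΣY) / √[(nΣX² − (ΣX)²)(nΣY² − (ΣY)²)]
Numerator: 10×4760.68 − 173.1×268.7 = 1094.83
Denominator: √[(32015.3 − 29963.61)(73440.7 − 72199.69)] = √[2051.69 × 1241.01] = 1595.6716
r = 1094.83 / 1595.6716 ≈ 0.686

0.686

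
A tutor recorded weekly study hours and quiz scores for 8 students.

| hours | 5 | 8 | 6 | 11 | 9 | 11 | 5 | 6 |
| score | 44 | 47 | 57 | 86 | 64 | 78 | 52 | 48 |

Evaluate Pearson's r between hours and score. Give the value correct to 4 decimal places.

0.8774

n = 8, Σx = 61, Σy = 476, Σx² = 509, Σy² = 29978, Σxy = 3866
nΣxy − ΣxΣy = 30928 − 29036 = 1892
nΣx² − (Σx)² = 4072 − 3721 = 351; nΣy² − (Σy)² = 239824 − 226576 = 13248
r = 1892 / √(351 × 13248) = 1892 / 2156.3970 ≈ 0.8774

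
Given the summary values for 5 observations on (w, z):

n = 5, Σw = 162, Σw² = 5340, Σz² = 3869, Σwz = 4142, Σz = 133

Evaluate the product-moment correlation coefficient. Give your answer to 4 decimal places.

r = (nΣwz − ΣwΣz) / √[(nΣw² − (Σw)²)(nΣz² − (Σz)²)]
Numerator: 5×4142 − 162×133 = -836
Denominator: √[(26700 − 26244)(19345 − 17689)] = √[456 × 1656] = 868.9856
r = -836 / 868.9856 ≈ -0.9620

-0.9620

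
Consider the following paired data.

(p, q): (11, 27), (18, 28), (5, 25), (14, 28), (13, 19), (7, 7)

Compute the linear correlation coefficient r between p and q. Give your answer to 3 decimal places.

0.486

n = 6, Σp = 68, Σq = 134, Σp² = 884, Σq² = 3332, Σpq = 1614
nΣpq − ΣpΣq = 9684 − 9112 = 572
nΣp² − (Σp)² = 5304 − 4624 = 680; nΣq² − (Σq)² = 19992 − 17956 = 2036
r = 572 / √(680 × 2036) = 572 / 1176.6393 ≈ 0.486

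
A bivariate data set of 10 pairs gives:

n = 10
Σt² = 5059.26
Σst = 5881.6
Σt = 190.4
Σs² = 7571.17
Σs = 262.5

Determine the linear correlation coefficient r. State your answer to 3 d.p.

r = (nΣst − ΣsΣt) / √[(nΣs² − (Σs)²)(nΣt² − (Σt)²)]
Numerator: 10×5881.6 − 262.5×190.4 = 8836
Denominator: √[(75711.7 − 68906.25)(50592.6 − 36252.16)] = √[6805.45 × 14340.44] = 9878.9244
r = 8836 / 9878.9244 ≈ 0.894

0.894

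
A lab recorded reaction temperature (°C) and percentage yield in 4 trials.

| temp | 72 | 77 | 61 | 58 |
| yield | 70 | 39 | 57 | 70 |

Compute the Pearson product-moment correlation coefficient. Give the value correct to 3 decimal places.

n = 4, Σx = 268, Σy = 236, Σx² = 18198, Σy² = 14570, Σxy = 15580
nΣxy − ΣxΣy = 62320 − 63248 = -928
nΣx² − (Σx)² = 72792 − 71824 = 968; nΣy² − (Σy)² = 58280 − 55696 = 2584
r = -928 / √(968 × 2584) = -928 / 1581.5537 ≈ -0.587

-0.587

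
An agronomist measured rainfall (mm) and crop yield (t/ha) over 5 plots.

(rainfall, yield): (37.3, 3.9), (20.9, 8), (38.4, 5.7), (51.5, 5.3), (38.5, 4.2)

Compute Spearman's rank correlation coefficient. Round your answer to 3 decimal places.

Rank rainfall: 2, 1, 3, 5, 4
Rank yield: 1, 5, 4, 3, 2
d = rank(rainfall) − rank(yield): 1, -4, -1, 2, 2; Σd² = 26
ρ = 1 − 6Σd² / [n(n²−1)] = 1 − 6×26 / (5×24) = 1 − 156/120 ≈ -0.300

-0.300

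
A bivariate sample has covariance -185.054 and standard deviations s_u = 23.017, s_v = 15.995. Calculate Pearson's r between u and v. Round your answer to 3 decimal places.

r = Cov(u,v) / (s_u · s_v) = -185.054 / (23.017 × 15.995)
  = -185.054 / 368.1569 ≈ -0.503

-0.503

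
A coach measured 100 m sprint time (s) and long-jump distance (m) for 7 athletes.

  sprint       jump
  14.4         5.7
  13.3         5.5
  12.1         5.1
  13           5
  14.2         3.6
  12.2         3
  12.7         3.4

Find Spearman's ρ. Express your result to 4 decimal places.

0.5000

Rank sprint: 7, 5, 1, 4, 6, 2, 3
Rank jump: 7, 6, 5, 4, 3, 1, 2
d = rank(sprint) − rank(jump): 0, -1, -4, 0, 3, 1, 1; Σd² = 28
ρ = 1 − 6Σd² / [n(n²−1)] = 1 − 6×28 / (7×48) = 1 − 168/336 ≈ 0.5000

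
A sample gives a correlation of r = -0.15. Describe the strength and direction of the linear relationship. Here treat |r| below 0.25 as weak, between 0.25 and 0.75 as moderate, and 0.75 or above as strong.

r = -0.15 < 0 so the relationship is negative.
|r| = 0.15, which falls in the weak range.

weak negative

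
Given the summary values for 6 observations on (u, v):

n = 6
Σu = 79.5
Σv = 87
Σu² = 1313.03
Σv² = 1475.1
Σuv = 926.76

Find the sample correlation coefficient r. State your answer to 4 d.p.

r = (nΣuv − ΣuΣv) / √[(nΣu² − (Σu)²)(nΣv² − (Σv)²)]
Numerator: 6×926.76 − 79.5×87 = -1355.94
Denominator: √[(7878.18 − 6320.25)(8850.6 − 7569)] = √[1557.93 × 1281.6] = 1413.0262
r = -1355.94 / 1413.0262 ≈ -0.9596

-0.9596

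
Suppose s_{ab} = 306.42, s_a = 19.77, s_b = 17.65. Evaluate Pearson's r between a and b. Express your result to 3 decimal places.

r = Cov(a,b) / (s_a · s_b) = 306.42 / (19.77 × 17.65)
  = 306.42 / 348.9405 ≈ 0.878

0.878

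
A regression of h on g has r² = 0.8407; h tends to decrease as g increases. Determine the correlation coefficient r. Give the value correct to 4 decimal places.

-0.9169

|r| = √0.8407 = 0.9169
The association is negative, so r = −0.9169.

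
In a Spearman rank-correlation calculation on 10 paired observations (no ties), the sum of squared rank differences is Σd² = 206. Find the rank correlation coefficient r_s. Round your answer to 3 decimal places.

-0.248

ρ = 1 − 6Σd² / [n(n²−1)] = 1 − 6×206 / (10×99)
  = 1 − 1236/990 = 1 − 1.2485 ≈ -0.248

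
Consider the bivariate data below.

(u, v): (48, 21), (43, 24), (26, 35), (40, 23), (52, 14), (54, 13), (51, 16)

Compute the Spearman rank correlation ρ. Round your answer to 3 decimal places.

Rank u: 4, 3, 1, 2, 6, 7, 5
Rank v: 4, 6, 7, 5, 2, 1, 3
d = rank(u) − rank(v): 0, -3, -6, -3, 4, 6, 2; Σd² = 110
ρ = 1 − 6Σd² / [n(n²−1)] = 1 − 6×110 / (7×48) = 1 − 660/336 ≈ -0.964

-0.964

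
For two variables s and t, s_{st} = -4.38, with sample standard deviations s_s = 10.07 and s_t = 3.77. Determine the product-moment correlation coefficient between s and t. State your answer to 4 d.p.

r = Cov(s,t) / (s_s · s_t) = -4.38 / (10.07 × 3.77)
  = -4.38 / 37.9639 ≈ -0.1154

-0.1154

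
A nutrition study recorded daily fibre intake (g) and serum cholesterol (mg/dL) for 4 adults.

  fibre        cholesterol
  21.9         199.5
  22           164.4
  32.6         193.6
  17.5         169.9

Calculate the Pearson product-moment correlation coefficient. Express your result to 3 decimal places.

n = 4, Σx = 94, Σy = 727.4, Σx² = 2332.62, Σy² = 133174.58, Σxy = 17270.46
nΣxy − ΣxΣy = 69081.84 − 68375.6 = 706.24
nΣx² − (Σx)² = 9330.48 − 8836 = 494.48; nΣy² − (Σy)² = 532698.32 − 529110.76 = 3587.56
r = 706.24 / √(494.48 × 3587.56) = 706.24 / 1331.9072 ≈ 0.530

0.530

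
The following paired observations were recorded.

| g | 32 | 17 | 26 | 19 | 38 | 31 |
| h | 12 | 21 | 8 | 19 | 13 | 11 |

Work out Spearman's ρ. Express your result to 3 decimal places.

-0.429

Rank g: 5, 1, 3, 2, 6, 4
Rank h: 3, 6, 1, 5, 4, 2
d = rank(g) − rank(h): 2, -5, 2, -3, 2, 2; Σd² = 50
ρ = 1 − 6Σd² / [n(n²−1)] = 1 − 6×50 / (6×35) = 1 − 300/210 ≈ -0.429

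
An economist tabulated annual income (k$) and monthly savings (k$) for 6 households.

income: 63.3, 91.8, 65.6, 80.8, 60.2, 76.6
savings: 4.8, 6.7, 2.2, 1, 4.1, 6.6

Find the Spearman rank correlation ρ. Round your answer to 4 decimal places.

Rank income: 2, 6, 3, 5, 1, 4
Rank savings: 4, 6, 2, 1, 3, 5
d = rank(income) − rank(savings): -2, 0, 1, 4, -2, -1; Σd² = 26
ρ = 1 − 6Σd² / [n(n²−1)] = 1 − 6×26 / (6×35) = 1 − 156/210 ≈ 0.2571

0.2571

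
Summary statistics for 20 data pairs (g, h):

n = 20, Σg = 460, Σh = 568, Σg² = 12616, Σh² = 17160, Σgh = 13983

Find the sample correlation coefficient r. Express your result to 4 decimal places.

0.6350

r = (nΣgh − ΣgΣh) / √[(nΣg² − (Σg)²)(nΣh² − (Σh)²)]
Numerator: 20×13983 − 460×568 = 18380
Denominator: √[(252320 − 211600)(343200 − 322624)] = √[40720 × 20576] = 28945.7202
r = 18380 / 28945.7202 ≈ 0.6350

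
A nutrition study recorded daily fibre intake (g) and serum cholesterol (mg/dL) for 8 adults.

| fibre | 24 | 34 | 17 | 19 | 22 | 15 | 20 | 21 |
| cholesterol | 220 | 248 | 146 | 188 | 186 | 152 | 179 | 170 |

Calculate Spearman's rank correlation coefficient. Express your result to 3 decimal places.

0.810

Rank fibre: 7, 8, 2, 3, 6, 1, 4, 5
Rank cholesterol: 7, 8, 1, 6, 5, 2, 4, 3
d = rank(fibre) − rank(cholesterol): 0, 0, 1, -3, 1, -1, 0, 2; Σd² = 16
ρ = 1 − 6Σd² / [n(n²−1)] = 1 − 6×16 / (8×63) = 1 − 96/504 ≈ 0.810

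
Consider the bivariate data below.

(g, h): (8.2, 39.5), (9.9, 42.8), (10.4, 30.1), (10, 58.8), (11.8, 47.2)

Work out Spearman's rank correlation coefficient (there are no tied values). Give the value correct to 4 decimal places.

0.2000

Rank g: 1, 2, 4, 3, 5
Rank h: 2, 3, 1, 5, 4
d = rank(g) − rank(h): -1, -1, 3, -2, 1; Σd² = 16
ρ = 1 − 6Σd² / [n(n²−1)] = 1 − 6×16 / (5×24) = 1 − 96/120 ≈ 0.2000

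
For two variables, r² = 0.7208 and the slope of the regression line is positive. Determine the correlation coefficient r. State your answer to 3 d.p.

0.849

|r| = √0.7208 = 0.849
The association is positive, so r = 0.849.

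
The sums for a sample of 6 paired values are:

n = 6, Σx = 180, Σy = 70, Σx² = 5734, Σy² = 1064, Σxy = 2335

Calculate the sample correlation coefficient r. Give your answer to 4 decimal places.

r = (nΣxy − ΣxΣy) / √[(nΣx² − (Σx)²)(nΣy² − (Σy)²)]
Numerator: 6×2335 − 180×70 = 1410
Denominator: √[(34404 − 32400)(6384 − 4900)] = √[2004 × 1484] = 1724.5104
r = 1410 / 1724.5104 ≈ 0.8176

0.8176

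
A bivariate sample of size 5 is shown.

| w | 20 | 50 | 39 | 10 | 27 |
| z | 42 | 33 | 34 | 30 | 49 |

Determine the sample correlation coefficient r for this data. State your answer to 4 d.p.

n = 5, Σw = 146, Σz = 188, Σw² = 5250, Σz² = 7310, Σwz = 5439
nΣwz − ΣwΣz = 27195 − 27448 = -253
nΣw² − (Σw)² = 26250 − 21316 = 4934; nΣz² − (Σz)² = 36550 − 35344 = 1206
r = -253 / √(4934 × 1206) = -253 / 2439.3450 ≈ -0.1037

-0.1037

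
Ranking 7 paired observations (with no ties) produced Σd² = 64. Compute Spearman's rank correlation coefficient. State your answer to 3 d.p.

-0.143

ρ = 1 − 6Σd² / [n(n²−1)] = 1 − 6×64 / (7×48)
  = 1 − 384/336 = 1 − 1.1429 ≈ -0.143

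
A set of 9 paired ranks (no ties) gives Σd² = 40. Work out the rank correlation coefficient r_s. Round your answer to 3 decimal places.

0.667

ρ = 1 − 6Σd² / [n(n²−1)] = 1 − 6×40 / (9×80)
  = 1 − 240/720 = 1 − 0.3333 ≈ 0.667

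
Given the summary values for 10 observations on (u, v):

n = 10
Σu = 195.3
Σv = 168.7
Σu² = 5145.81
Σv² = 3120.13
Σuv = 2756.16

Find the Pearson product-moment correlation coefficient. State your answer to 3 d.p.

-0.891

r = (nΣuv − ΣuΣv) / √[(nΣu² − (Σu)²)(nΣv² − (Σv)²)]
Numerator: 10×2756.16 − 195.3×168.7 = -5385.51
Denominator: √[(51458.1 − 38142.09)(31201.3 − 28459.69)] = √[13316.01 × 2741.61] = 6042.1276
r = -5385.51 / 6042.1276 ≈ -0.891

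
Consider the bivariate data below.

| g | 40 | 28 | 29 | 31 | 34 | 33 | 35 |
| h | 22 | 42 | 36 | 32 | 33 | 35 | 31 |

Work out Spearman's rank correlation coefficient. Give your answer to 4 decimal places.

-0.8929

Rank g: 7, 1, 2, 3, 5, 4, 6
Rank h: 1, 7, 6, 3, 4, 5, 2
d = rank(g) − rank(h): 6, -6, -4, 0, 1, -1, 4; Σd² = 106
ρ = 1 − 6Σd² / [n(n²−1)] = 1 − 6×106 / (7×48) = 1 − 636/336 ≈ -0.8929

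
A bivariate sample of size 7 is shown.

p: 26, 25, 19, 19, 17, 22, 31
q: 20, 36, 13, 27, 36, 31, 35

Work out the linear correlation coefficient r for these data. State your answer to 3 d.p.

n = 7, Σp = 159, Σq = 198, Σp² = 3757, Σq² = 6076, Σpq = 4559
nΣpq − ΣpΣq = 31913 − 31482 = 431
nΣp² − (Σp)² = 26299 − 25281 = 1018; nΣq² − (Σq)² = 42532 − 39204 = 3328
r = 431 / √(1018 × 3328) = 431 / 1840.6260 ≈ 0.234

0.234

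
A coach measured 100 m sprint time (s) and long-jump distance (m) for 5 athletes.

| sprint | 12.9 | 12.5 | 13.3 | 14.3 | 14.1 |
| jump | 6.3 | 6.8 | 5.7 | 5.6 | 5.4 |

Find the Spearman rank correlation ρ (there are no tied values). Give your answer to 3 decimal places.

Rank sprint: 2, 1, 3, 5, 4
Rank jump: 4, 5, 3, 2, 1
d = rank(sprint) − rank(jump): -2, -4, 0, 3, 3; Σd² = 38
ρ = 1 − 6Σd² / [n(n²−1)] = 1 − 6×38 / (5×24) = 1 − 228/120 ≈ -0.900

-0.900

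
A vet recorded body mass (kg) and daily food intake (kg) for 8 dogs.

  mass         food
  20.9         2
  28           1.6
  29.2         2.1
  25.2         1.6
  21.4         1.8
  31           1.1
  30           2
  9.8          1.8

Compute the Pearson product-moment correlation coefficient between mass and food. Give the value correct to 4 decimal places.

-0.2297

n = 8, Σx = 195.5, Σy = 14, Σx² = 5123.49, Σy² = 25.22, Σxy = 338.5
nΣxy − ΣxΣy = 2708 − 2737 = -29
nΣx² − (Σx)² = 40987.92 − 38220.25 = 2767.67; nΣy² − (Σy)² = 201.76 − 196 = 5.76
r = -29 / √(2767.67 × 5.76) = -29 / 126.2608 ≈ -0.2297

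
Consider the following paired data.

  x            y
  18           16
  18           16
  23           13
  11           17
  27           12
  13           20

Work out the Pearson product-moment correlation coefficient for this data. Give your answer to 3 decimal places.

-0.898

n = 6, Σx = 110, Σy = 94, Σx² = 2196, Σy² = 1514, Σxy = 1646
nΣxy − ΣxΣy = 9876 − 10340 = -464
nΣx² − (Σx)² = 13176 − 12100 = 1076; nΣy² − (Σy)² = 9084 − 8836 = 248
r = -464 / √(1076 × 248) = -464 / 516.5733 ≈ -0.898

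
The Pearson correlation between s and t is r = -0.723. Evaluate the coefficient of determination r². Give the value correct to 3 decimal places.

0.523

r² = (-0.723)² = 0.523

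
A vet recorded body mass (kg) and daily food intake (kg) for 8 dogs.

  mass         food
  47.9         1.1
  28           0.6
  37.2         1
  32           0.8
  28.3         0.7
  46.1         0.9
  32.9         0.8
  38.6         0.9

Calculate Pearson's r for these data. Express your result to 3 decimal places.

0.861

n = 8, Σx = 291, Σy = 6.8, Σx² = 10984.72, Σy² = 5.96, Σxy = 254.65
nΣxy − ΣxΣy = 2037.2 − 1978.8 = 58.4
nΣx² − (Σx)² = 87877.76 − 84681 = 3196.76; nΣy² − (Σy)² = 47.68 − 46.24 = 1.44
r = 58.4 / √(3196.76 × 1.44) = 58.4 / 67.8479 ≈ 0.861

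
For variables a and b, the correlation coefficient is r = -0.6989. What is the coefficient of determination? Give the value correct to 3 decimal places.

r² = (-0.6989)² = 0.488

0.488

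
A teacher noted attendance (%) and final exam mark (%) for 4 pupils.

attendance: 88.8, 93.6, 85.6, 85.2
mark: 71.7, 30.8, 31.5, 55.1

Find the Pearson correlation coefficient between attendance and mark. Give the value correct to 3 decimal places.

-0.246

n = 4, Σx = 353.2, Σy = 189.1, Σx² = 31232.8, Σy² = 10117.79, Σxy = 16640.76
nΣxy − ΣxΣy = 66563.04 − 66790.12 = -227.08
nΣx² − (Σx)² = 124931.2 − 124750.24 = 180.96; nΣy² − (Σy)² = 40471.16 − 35758.81 = 4712.35
r = -227.08 / √(180.96 × 4712.35) = -227.08 / 923.4429 ≈ -0.246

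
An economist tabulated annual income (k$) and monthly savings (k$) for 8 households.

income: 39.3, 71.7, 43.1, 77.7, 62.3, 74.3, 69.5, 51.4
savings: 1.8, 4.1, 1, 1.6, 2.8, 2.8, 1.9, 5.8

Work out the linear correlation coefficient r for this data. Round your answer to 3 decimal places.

n = 8, Σx = 489.3, Σy = 21.8, Σx² = 31454.27, Σy² = 76.54, Σxy = 1344.78
nΣxy − ΣxΣy = 10758.24 − 10666.74 = 91.5
nΣx² − (Σx)² = 251634.16 − 239414.49 = 12219.67; nΣy² − (Σy)² = 612.32 − 475.24 = 137.08
r = 91.5 / √(12219.67 × 137.08) = 91.5 / 1294.2459 ≈ 0.071

0.071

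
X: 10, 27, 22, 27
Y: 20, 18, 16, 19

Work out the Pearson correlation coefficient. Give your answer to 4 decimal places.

n = 4, ΣX = 86, ΣY = 73, ΣX² = 2042, ΣY² = 1341, ΣXY = 1551
nΣXY − ΣXΣY = 6204 − 6278 = -74
nΣX² − (ΣX)² = 8168 − 7396 = 772; nΣY² − (ΣY)² = 5364 − 5329 = 35
r = -74 / √(772 × 35) = -74 / 164.3776 ≈ -0.4502

-0.4502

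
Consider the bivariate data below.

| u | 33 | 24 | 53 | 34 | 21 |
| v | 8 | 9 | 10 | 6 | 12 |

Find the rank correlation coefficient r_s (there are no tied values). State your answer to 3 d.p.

-0.400

Rank u: 3, 2, 5, 4, 1
Rank v: 2, 3, 4, 1, 5
d = rank(u) − rank(v): 1, -1, 1, 3, -4; Σd² = 28
ρ = 1 − 6Σd² / [n(n²−1)] = 1 − 6×28 / (5×24) = 1 − 168/120 ≈ -0.400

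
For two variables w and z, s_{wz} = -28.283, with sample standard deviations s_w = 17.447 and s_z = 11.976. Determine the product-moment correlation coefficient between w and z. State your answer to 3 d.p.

-0.135

r = Cov(w,z) / (s_w · s_z) = -28.283 / (17.447 × 11.976)
  = -28.283 / 208.9453 ≈ -0.135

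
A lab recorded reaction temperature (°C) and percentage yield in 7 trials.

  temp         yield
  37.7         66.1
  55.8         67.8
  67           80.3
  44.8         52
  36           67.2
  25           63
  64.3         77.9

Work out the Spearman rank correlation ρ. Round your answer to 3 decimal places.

Rank temp: 3, 5, 7, 4, 2, 1, 6
Rank yield: 3, 5, 7, 1, 4, 2, 6
d = rank(temp) − rank(yield): 0, 0, 0, 3, -2, -1, 0; Σd² = 14
ρ = 1 − 6Σd² / [n(n²−1)] = 1 − 6×14 / (7×48) = 1 − 84/336 ≈ 0.750

0.750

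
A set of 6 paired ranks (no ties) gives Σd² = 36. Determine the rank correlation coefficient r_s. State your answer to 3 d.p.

-0.029

ρ = 1 − 6Σd² / [n(n²−1)] = 1 − 6×36 / (6×35)
  = 1 − 216/210 = 1 − 1.0286 ≈ -0.029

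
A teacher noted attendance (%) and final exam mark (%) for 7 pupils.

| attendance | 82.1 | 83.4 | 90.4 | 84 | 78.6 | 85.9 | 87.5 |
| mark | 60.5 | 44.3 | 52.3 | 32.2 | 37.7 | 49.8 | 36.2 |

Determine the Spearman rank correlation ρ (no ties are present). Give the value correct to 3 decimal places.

Rank attendance: 2, 3, 7, 4, 1, 5, 6
Rank mark: 7, 4, 6, 1, 3, 5, 2
d = rank(attendance) − rank(mark): -5, -1, 1, 3, -2, 0, 4; Σd² = 56
ρ = 1 − 6Σd² / [n(n²−1)] = 1 − 6×56 / (7×48) = 1 − 336/336 ≈ 0.000

0.000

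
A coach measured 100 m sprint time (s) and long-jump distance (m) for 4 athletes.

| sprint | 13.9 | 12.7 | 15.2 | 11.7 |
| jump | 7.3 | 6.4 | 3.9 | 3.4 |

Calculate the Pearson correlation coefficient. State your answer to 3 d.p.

n = 4, Σx = 53.5, Σy = 21, Σx² = 722.43, Σy² = 121.02, Σxy = 281.81
nΣxy − ΣxΣy = 1127.24 − 1123.5 = 3.74
nΣx² − (Σx)² = 2889.72 − 2862.25 = 27.47; nΣy² − (Σy)² = 484.08 − 441 = 43.08
r = 3.74 / √(27.47 × 43.08) = 3.74 / 34.4007 ≈ 0.109

0.109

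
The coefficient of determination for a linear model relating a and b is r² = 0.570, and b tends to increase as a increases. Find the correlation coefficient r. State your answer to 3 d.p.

|r| = √0.570 = 0.755
The association is positive, so r = 0.755.

0.755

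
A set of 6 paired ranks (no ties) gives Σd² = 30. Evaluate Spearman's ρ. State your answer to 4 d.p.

ρ = 1 − 6Σd² / [n(n²−1)] = 1 − 6×30 / (6×35)
  = 1 − 180/210 = 1 − 0.85714 ≈ 0.1429

0.1429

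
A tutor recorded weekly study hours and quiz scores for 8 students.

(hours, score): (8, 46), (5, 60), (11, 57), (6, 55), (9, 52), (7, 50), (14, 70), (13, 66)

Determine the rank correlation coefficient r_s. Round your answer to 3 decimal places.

0.476

Rank hours: 4, 1, 6, 2, 5, 3, 8, 7
Rank score: 1, 6, 5, 4, 3, 2, 8, 7
d = rank(hours) − rank(score): 3, -5, 1, -2, 2, 1, 0, 0; Σd² = 44
ρ = 1 − 6Σd² / [n(n²−1)] = 1 − 6×44 / (8×63) = 1 − 264/504 ≈ 0.476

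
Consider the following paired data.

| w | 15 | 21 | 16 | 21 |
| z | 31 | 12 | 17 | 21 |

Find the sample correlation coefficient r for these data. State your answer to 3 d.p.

n = 4, Σw = 73, Σz = 81, Σw² = 1363, Σz² = 1835, Σwz = 1430
nΣwz − ΣwΣz = 5720 − 5913 = -193
nΣw² − (Σw)² = 5452 − 5329 = 123; nΣz² − (Σz)² = 7340 − 6561 = 779
r = -193 / √(123 × 779) = -193 / 309.5432 ≈ -0.623

-0.623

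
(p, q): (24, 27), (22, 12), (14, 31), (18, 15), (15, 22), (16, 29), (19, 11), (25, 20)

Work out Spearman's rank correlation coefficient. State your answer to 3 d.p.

Rank p: 7, 6, 1, 4, 2, 3, 5, 8
Rank q: 6, 2, 8, 3, 5, 7, 1, 4
d = rank(p) − rank(q): 1, 4, -7, 1, -3, -4, 4, 4; Σd² = 124
ρ = 1 − 6Σd² / [n(n²−1)] = 1 − 6×124 / (8×63) = 1 − 744/504 ≈ -0.476

-0.476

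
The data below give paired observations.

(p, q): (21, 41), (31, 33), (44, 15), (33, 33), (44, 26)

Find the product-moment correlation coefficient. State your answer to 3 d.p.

-0.909

n = 5, Σp = 173, Σq = 148, Σp² = 6363, Σq² = 4760, Σpq = 4777
nΣpq − ΣpΣq = 23885 − 25604 = -1719
nΣp² − (Σp)² = 31815 − 29929 = 1886; nΣq² − (Σq)² = 23800 − 21904 = 1896
r = -1719 / √(1886 × 1896) = -1719 / 1890.9934 ≈ -0.909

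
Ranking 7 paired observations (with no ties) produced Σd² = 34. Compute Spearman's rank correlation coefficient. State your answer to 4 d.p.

0.3929

ρ = 1 − 6Σd² / [n(n²−1)] = 1 − 6×34 / (7×48)
  = 1 − 204/336 = 1 − 0.60714 ≈ 0.3929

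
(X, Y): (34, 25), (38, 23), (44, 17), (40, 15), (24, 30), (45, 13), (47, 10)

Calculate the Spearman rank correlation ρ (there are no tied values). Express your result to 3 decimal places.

-0.964

Rank X: 2, 3, 5, 4, 1, 6, 7
Rank Y: 6, 5, 4, 3, 7, 2, 1
d = rank(X) − rank(Y): -4, -2, 1, 1, -6, 4, 6; Σd² = 110
ρ = 1 − 6Σd² / [n(n²−1)] = 1 − 6×110 / (7×48) = 1 − 660/336 ≈ -0.964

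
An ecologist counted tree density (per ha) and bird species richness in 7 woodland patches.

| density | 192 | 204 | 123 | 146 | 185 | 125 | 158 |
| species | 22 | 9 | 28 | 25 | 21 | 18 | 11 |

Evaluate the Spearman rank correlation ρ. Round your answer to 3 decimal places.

Rank density: 6, 7, 1, 3, 5, 2, 4
Rank species: 5, 1, 7, 6, 4, 3, 2
d = rank(density) − rank(species): 1, 6, -6, -3, 1, -1, 2; Σd² = 88
ρ = 1 − 6Σd² / [n(n²−1)] = 1 − 6×88 / (7×48) = 1 − 528/336 ≈ -0.571

-0.571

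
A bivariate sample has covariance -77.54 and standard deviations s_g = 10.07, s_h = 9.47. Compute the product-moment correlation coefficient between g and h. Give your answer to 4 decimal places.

-0.8131

r = Cov(g,h) / (s_g · s_h) = -77.54 / (10.07 × 9.47)
  = -77.54 / 95.3629 ≈ -0.8131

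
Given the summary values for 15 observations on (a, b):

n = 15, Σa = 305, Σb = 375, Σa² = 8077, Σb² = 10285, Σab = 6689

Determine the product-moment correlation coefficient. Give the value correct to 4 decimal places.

-0.7165

r = (nΣab − ΣaΣb) / √[(nΣa² − (Σa)²)(nΣb² − (Σb)²)]
Numerator: 15×6689 − 305×375 = -14040
Denominator: √[(121155 − 93025)(154275 − 140625)] = √[28130 × 13650] = 19595.2673
r = -14040 / 19595.2673 ≈ -0.7165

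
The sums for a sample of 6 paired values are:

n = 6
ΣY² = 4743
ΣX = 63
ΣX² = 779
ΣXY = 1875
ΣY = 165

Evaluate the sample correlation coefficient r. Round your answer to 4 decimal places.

r = (nΣXY − ΣXΣY) / √[(nΣX² − (ΣX)²)(nΣY² − (ΣY)²)]
Numerator: 6×1875 − 63×165 = 855
Denominator: √[(4674 − 3969)(28458 − 27225)] = √[705 × 1233] = 932.3438
r = 855 / 932.3438 ≈ 0.9170

0.9170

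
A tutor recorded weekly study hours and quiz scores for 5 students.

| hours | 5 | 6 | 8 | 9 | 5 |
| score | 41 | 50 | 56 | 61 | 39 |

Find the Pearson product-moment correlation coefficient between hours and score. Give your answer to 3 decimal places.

0.973

n = 5, Σx = 33, Σy = 247, Σx² = 231, Σy² = 12559, Σxy = 1697
nΣxy − ΣxΣy = 8485 − 8151 = 334
nΣx² − (Σx)² = 1155 − 1089 = 66; nΣy² − (Σy)² = 62795 − 61009 = 1786
r = 334 / √(66 × 1786) = 334 / 343.3307 ≈ 0.973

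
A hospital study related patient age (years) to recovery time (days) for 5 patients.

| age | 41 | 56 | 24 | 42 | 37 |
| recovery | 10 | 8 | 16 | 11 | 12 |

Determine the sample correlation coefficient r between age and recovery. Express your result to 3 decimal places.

-0.970

n = 5, Σx = 200, Σy = 57, Σx² = 8526, Σy² = 685, Σxy = 2148
nΣxy − ΣxΣy = 10740 − 11400 = -660
nΣx² − (Σx)² = 42630 − 40000 = 2630; nΣy² − (Σy)² = 3425 − 3249 = 176
r = -660 / √(2630 × 176) = -660 / 680.3528 ≈ -0.970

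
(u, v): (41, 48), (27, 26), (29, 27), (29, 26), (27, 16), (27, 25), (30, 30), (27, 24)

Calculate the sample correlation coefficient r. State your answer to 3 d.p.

n = 8, Σu = 237, Σv = 222, Σu² = 7179, Σv² = 6742, Σuv = 6862
nΣuv − ΣuΣv = 54896 − 52614 = 2282
nΣu² − (Σu)² = 57432 − 56169 = 1263; nΣv² − (Σv)² = 53936 − 49284 = 4652
r = 2282 / √(1263 × 4652) = 2282 / 2423.9381 ≈ 0.941

0.941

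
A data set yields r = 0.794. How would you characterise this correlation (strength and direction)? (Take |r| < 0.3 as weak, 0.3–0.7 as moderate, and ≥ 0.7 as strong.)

strong positive

r = 0.794 > 0 so the relationship is positive.
|r| = 0.794, which falls in the strong range.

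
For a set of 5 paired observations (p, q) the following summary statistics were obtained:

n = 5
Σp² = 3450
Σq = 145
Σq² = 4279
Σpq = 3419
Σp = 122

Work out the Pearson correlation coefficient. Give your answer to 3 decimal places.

r = (nΣpq − ΣpΣq) / √[(nΣp² − (Σp)²)(nΣq² − (Σq)²)]
Numerator: 5×3419 − 122×145 = -595
Denominator: √[(17250 − 14884)(21395 − 21025)] = √[2366 × 370] = 935.6388
r = -595 / 935.6388 ≈ -0.636

-0.636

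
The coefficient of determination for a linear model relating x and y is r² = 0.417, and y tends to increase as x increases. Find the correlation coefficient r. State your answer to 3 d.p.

0.646

|r| = √0.417 = 0.646
The association is positive, so r = 0.646.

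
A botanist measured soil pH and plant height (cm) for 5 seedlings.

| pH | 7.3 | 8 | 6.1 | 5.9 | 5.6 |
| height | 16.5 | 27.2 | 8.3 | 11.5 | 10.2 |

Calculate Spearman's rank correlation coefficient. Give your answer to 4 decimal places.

Rank pH: 4, 5, 3, 2, 1
Rank height: 4, 5, 1, 3, 2
d = rank(pH) − rank(height): 0, 0, 2, -1, -1; Σd² = 6
ρ = 1 − 6Σd² / [n(n²−1)] = 1 − 6×6 / (5×24) = 1 − 36/120 ≈ 0.7000

0.7000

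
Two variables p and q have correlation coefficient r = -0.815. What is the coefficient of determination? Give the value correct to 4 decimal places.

r² = (-0.815)² = 0.6642

0.6642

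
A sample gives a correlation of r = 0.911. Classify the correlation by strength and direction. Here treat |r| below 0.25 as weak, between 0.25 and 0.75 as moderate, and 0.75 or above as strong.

r = 0.911 > 0 so the relationship is positive.
|r| = 0.911, which falls in the strong range.

strong positive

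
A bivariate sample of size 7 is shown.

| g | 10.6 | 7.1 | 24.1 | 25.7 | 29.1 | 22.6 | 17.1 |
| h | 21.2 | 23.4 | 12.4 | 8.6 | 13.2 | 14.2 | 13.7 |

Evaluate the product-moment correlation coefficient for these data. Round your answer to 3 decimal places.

n = 7, Σg = 136.3, Σh = 106.7, Σg² = 3054.05, Σh² = 1788.29, Σgh = 1850.03
nΣgh − ΣgΣh = 12950.21 − 14543.21 = -1593
nΣg² − (Σg)² = 21378.35 − 18577.69 = 2800.66; nΣh² − (Σh)² = 12518.03 − 11384.89 = 1133.14
r = -1593 / √(2800.66 × 1133.14) = -1593 / 1781.4432 ≈ -0.894

-0.894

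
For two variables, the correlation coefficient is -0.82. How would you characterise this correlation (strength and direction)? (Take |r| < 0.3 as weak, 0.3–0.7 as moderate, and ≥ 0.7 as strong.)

strong negative

r = -0.82 < 0 so the relationship is negative.
|r| = 0.82, which falls in the strong range.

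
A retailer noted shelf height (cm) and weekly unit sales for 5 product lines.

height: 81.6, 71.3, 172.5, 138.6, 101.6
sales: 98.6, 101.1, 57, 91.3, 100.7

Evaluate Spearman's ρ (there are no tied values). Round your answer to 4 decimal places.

Rank height: 2, 1, 5, 4, 3
Rank sales: 3, 5, 1, 2, 4
d = rank(height) − rank(sales): -1, -4, 4, 2, -1; Σd² = 38
ρ = 1 − 6Σd² / [n(n²−1)] = 1 − 6×38 / (5×24) = 1 − 228/120 ≈ -0.9000

-0.9000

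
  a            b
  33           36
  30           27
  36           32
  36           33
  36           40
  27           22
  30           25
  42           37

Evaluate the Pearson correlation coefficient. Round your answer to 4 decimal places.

n = 8, Σa = 270, Σb = 252, Σa² = 9270, Σb² = 8216, Σab = 8676
nΣab − ΣaΣb = 69408 − 68040 = 1368
nΣa² − (Σa)² = 74160 − 72900 = 1260; nΣb² − (Σb)² = 65728 − 63504 = 2224
r = 1368 / √(1260 × 2224) = 1368 / 1673.9892 ≈ 0.8172

0.8172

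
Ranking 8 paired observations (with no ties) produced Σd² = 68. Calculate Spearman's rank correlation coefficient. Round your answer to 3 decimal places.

0.190

ρ = 1 − 6Σd² / [n(n²−1)] = 1 − 6×68 / (8×63)
  = 1 − 408/504 = 1 − 0.8095 ≈ 0.190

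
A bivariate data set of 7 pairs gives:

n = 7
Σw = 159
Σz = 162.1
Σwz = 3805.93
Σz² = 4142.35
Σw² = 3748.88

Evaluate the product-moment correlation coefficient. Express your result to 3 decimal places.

0.537

r = (nΣwz − ΣwΣz) / √[(nΣw² − (Σw)²)(nΣz² − (Σz)²)]
Numerator: 7×3805.93 − 159×162.1 = 867.61
Denominator: √[(26242.16 − 25281)(28996.45 − 26276.41)] = √[961.16 × 2720.04] = 1616.9087
r = 867.61 / 1616.9087 ≈ 0.537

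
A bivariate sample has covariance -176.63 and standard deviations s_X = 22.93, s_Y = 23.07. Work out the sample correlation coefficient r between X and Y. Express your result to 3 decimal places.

r = Cov(X,Y) / (s_X · s_Y) = -176.63 / (22.93 × 23.07)
  = -176.63 / 528.9951 ≈ -0.334

-0.334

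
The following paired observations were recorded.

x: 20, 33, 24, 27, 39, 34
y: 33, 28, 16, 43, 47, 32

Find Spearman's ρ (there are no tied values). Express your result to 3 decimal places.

Rank x: 1, 4, 2, 3, 6, 5
Rank y: 4, 2, 1, 5, 6, 3
d = rank(x) − rank(y): -3, 2, 1, -2, 0, 2; Σd² = 22
ρ = 1 − 6Σd² / [n(n²−1)] = 1 − 6×22 / (6×35) = 1 − 132/210 ≈ 0.371

0.371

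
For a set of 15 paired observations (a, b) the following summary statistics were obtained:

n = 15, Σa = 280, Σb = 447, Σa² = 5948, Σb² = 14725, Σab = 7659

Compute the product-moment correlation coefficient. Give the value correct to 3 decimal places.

-0.681

r = (nΣab − ΣaΣb) / √[(nΣa² − (Σa)²)(nΣb² − (Σb)²)]
Numerator: 15×7659 − 280×447 = -10275
Denominator: √[(89220 − 78400)(220875 − 199809)] = √[10820 × 21066] = 15097.4872
r = -10275 / 15097.4872 ≈ -0.681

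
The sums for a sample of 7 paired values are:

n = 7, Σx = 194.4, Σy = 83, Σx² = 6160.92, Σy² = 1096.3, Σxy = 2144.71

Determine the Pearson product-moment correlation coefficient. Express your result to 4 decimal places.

r = (nΣxy − ΣxΣy) / √[(nΣx² − (Σx)²)(nΣy² − (Σy)²)]
Numerator: 7×2144.71 − 194.4×83 = -1122.23
Denominator: √[(43126.44 − 37791.36)(7674.1 − 6889)] = √[5335.08 × 785.1] = 2046.5999
r = -1122.23 / 2046.5999 ≈ -0.5483

-0.5483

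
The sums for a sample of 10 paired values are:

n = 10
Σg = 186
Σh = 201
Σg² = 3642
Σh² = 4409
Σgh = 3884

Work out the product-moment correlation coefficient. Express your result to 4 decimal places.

r = (nΣgh − ΣgΣh) / √[(nΣg² − (Σg)²)(nΣh² − (Σh)²)]
Numerator: 10×3884 − 186×201 = 1454
Denominator: √[(36420 − 34596)(44090 − 40401)] = √[1824 × 3689] = 2593.9807
r = 1454 / 2593.9807 ≈ 0.5605

0.5605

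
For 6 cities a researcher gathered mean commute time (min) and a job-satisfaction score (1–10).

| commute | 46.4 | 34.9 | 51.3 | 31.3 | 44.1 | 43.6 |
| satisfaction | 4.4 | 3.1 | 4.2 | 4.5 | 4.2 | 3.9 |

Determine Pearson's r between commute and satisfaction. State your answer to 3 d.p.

0.261

n = 6, Σx = 251.6, Σy = 24.3, Σx² = 10828.12, Σy² = 99.71, Σxy = 1023.92
nΣxy − ΣxΣy = 6143.52 − 6113.88 = 29.64
nΣx² − (Σx)² = 64968.72 − 63302.56 = 1666.16; nΣy² − (Σy)² = 598.26 − 590.49 = 7.77
r = 29.64 / √(1666.16 × 7.77) = 29.64 / 113.7808 ≈ 0.261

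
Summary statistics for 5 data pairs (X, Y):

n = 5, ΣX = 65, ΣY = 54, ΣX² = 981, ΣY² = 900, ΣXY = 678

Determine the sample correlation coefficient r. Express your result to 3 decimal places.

r = (nΣXY − ΣXΣY) / √[(nΣX² − (ΣX)²)(nΣY² − (ΣY)²)]
Numerator: 5×678 − 65×54 = -120
Denominator: √[(4905 − 4225)(4500 − 2916)] = √[680 × 1584] = 1037.8439
r = -120 / 1037.8439 ≈ -0.116

-0.116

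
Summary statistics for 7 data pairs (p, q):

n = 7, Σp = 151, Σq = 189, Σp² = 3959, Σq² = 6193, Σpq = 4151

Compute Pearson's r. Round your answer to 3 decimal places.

0.085

r = (nΣpq − ΣpΣq) / √[(nΣp² − (Σp)²)(nΣq² − (Σq)²)]
Numerator: 7×4151 − 151×189 = 518
Denominator: √[(27713 − 22801)(43351 − 35721)] = √[4912 × 7630] = 6121.9735
r = 518 / 6121.9735 ≈ 0.085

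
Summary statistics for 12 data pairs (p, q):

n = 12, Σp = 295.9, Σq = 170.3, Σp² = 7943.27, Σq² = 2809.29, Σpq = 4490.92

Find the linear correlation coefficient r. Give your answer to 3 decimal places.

0.579

r = (nΣpq − ΣpΣq) / √[(nΣp² − (Σp)²)(nΣq² − (Σq)²)]
Numerator: 12×4490.92 − 295.9×170.3 = 3499.27
Denominator: √[(95319.24 − 87556.81)(33711.48 − 29002.09)] = √[7762.43 × 4709.39] = 6046.1815
r = 3499.27 / 6046.1815 ≈ 0.579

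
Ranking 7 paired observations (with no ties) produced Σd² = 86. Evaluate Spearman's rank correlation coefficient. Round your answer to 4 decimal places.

ρ = 1 − 6Σd² / [n(n²−1)] = 1 − 6×86 / (7×48)
  = 1 − 516/336 = 1 − 1.53571 ≈ -0.5357

-0.5357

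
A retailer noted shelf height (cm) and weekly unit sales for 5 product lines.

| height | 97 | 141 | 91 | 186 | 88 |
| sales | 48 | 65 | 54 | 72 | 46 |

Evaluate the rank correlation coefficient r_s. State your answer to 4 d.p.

Rank height: 3, 4, 2, 5, 1
Rank sales: 2, 4, 3, 5, 1
d = rank(height) − rank(sales): 1, 0, -1, 0, 0; Σd² = 2
ρ = 1 − 6Σd² / [n(n²−1)] = 1 − 6×2 / (5×24) = 1 − 12/120 ≈ 0.9000

0.9000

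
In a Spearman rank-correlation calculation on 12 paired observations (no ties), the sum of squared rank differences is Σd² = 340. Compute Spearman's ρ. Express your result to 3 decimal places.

ρ = 1 − 6Σd² / [n(n²−1)] = 1 − 6×340 / (12×143)
  = 1 − 2040/1716 = 1 − 1.1888 ≈ -0.189

-0.189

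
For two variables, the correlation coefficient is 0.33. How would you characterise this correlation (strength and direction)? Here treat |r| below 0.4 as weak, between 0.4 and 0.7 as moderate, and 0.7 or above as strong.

weak positive

r = 0.33 > 0 so the relationship is positive.
|r| = 0.33, which falls in the weak range.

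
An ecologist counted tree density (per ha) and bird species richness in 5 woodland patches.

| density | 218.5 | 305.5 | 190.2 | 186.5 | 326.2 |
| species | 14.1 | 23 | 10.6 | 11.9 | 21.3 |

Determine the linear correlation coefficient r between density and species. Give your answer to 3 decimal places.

0.971

n = 5, Σx = 1226.9, Σy = 80.9, Σx² = 318437.23, Σy² = 1435.47, Σxy = 21290.88
nΣxy − ΣxΣy = 106454.4 − 99256.21 = 7198.19
nΣx² − (Σx)² = 1592186.15 − 1505283.61 = 86902.54; nΣy² − (Σy)² = 7177.35 − 6544.81 = 632.54
r = 7198.19 / √(86902.54 × 632.54) = 7198.19 / 7414.1306 ≈ 0.971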